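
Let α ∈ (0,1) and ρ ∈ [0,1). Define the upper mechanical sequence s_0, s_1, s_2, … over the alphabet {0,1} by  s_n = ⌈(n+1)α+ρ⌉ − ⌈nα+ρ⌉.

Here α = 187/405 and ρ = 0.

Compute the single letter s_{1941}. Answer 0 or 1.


0

(n+1)α + ρ = (1942·187) / 405 = 363154/405
nα + ρ     = (1941·187) / 405 = 362967/405
⌈363154/405⌉ = 897,  ⌈362967/405⌉ = 897
s_{1941} = 897 − 897 = 0


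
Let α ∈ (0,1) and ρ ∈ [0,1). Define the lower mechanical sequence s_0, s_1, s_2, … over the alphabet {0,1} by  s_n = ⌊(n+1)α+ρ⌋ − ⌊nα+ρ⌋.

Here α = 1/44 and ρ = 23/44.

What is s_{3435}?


0

(n+1)α + ρ = (3436·1 + 23) / 44 = 3459/44
nα + ρ     = (3435·1 + 23) / 44 = 3458/44
⌊3459/44⌋ = 78,  ⌊3458/44⌋ = 78
s_{3435} = 78 − 78 = 0


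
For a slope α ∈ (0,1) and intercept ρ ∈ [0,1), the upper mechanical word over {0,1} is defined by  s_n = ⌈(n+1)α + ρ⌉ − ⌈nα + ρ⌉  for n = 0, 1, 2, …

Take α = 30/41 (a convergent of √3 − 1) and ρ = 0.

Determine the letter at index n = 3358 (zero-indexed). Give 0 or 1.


0

(n+1)α + ρ = (3359·30) / 41 = 100770/41
nα + ρ     = (3358·30) / 41 = 100740/41
⌈100770/41⌉ = 2458,  ⌈100740/41⌉ = 2458
s_{3358} = 2458 − 2458 = 0


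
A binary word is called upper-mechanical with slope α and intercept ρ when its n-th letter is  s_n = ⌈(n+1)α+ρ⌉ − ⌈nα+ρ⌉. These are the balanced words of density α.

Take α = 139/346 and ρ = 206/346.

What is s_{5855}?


(n+1)α + ρ = (5856·139 + 206) / 346 = 814190/346
nα + ρ     = (5855·139 + 206) / 346 = 814051/346
⌈814190/346⌉ = 2354,  ⌈814051/346⌉ = 2353
s_{5855} = 2354 − 2353 = 1

1


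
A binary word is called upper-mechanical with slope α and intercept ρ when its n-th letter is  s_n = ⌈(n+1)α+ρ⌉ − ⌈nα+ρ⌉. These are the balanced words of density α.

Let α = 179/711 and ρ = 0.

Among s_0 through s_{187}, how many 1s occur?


#1s = Σ_{n=0}^{187} s_n = Σ_{n=0}^{187} (⌈(n+1)α+ρ⌉ − ⌈nα+ρ⌉)
the sum telescopes: every ⌈nα+ρ⌉ with 0 < n < 188 appears once with + and once with −, leaving ⌈188α+ρ⌉ − ⌈0·α+ρ⌉
188α + ρ = (188·179) / 711 = 33652/711
ρ = 0/711
⌈33652/711⌉ = 48,  ⌈0/711⌉ = 0
#1s = 48 − 0 = 48

48


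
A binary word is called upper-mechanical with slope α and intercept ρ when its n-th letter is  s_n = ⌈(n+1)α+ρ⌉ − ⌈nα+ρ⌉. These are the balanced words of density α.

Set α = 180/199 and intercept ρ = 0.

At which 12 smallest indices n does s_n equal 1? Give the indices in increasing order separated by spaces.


n=0: ⌈180/199⌉−⌈0/199⌉ = 1−0 = 1  ← one
n=1: ⌈360/199⌉−⌈180/199⌉ = 2−1 = 1  ← one
n=2: ⌈540/199⌉−⌈360/199⌉ = 3−2 = 1  ← one
n=3: ⌈720/199⌉−⌈540/199⌉ = 4−3 = 1  ← one
n=4: ⌈900/199⌉−⌈720/199⌉ = 5−4 = 1  ← one
n=5: ⌈1080/199⌉−⌈900/199⌉ = 6−5 = 1  ← one
n=6: ⌈1260/199⌉−⌈1080/199⌉ = 7−6 = 1  ← one
n=7: ⌈1440/199⌉−⌈1260/199⌉ = 8−7 = 1  ← one
n=8: ⌈1620/199⌉−⌈1440/199⌉ = 9−8 = 1  ← one
n=9: ⌈1800/199⌉−⌈1620/199⌉ = 10−9 = 1  ← one
n=10: ⌈1980/199⌉−⌈1800/199⌉ = 10−10 = 0
n=11: ⌈2160/199⌉−⌈1980/199⌉ = 11−10 = 1  ← one
n=12: ⌈2340/199⌉−⌈2160/199⌉ = 12−11 = 1  ← one
positions of the first 12 ones: 0 1 2 3 4 5 6 7 8 9 11 12

0 1 2 3 4 5 6 7 8 9 11 12


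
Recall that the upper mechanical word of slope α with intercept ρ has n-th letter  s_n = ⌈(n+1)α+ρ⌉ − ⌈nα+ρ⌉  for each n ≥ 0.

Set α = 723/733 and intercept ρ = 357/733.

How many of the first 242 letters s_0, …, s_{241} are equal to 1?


239

#1s = Σ_{n=0}^{241} s_n = Σ_{n=0}^{241} (⌈(n+1)α+ρ⌉ − ⌈nα+ρ⌉)
the sum telescopes: every ⌈nα+ρ⌉ with 0 < n < 242 appears once with + and once with −, leaving ⌈242α+ρ⌉ − ⌈0·α+ρ⌉
242α + ρ = (242·723 + 357) / 733 = 175323/733
ρ = 357/733
⌈175323/733⌉ = 240,  ⌈357/733⌉ = 1
#1s = 240 − 1 = 239


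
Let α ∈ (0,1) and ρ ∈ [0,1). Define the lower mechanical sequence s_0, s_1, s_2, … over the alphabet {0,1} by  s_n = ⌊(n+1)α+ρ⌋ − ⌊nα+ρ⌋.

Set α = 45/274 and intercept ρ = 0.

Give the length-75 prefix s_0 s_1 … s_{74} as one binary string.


000000100000100000100000100000100000100000100000100000100000100000100000010

n=0: ⌊(1·45)/274⌋ − ⌊(0·45)/274⌋ = ⌊45/274⌋ − ⌊0/274⌋ = 0 − 0 = 0
n=1: ⌊(2·45)/274⌋ − ⌊(1·45)/274⌋ = ⌊90/274⌋ − ⌊45/274⌋ = 0 − 0 = 0
n=2: ⌊(3·45)/274⌋ − ⌊(2·45)/274⌋ = ⌊135/274⌋ − ⌊90/274⌋ = 0 − 0 = 0
n=3: ⌊(4·45)/274⌋ − ⌊(3·45)/274⌋ = ⌊180/274⌋ − ⌊135/274⌋ = 0 − 0 = 0
n=4: ⌊(5·45)/274⌋ − ⌊(4·45)/274⌋ = ⌊225/274⌋ − ⌊180/274⌋ = 0 − 0 = 0
n=5: ⌊(6·45)/274⌋ − ⌊(5·45)/274⌋ = ⌊270/274⌋ − ⌊225/274⌋ = 0 − 0 = 0
n=6: ⌊(7·45)/274⌋ − ⌊(6·45)/274⌋ = ⌊315/274⌋ − ⌊270/274⌋ = 1 − 0 = 1
n=7: ⌊(8·45)/274⌋ − ⌊(7·45)/274⌋ = ⌊360/274⌋ − ⌊315/274⌋ = 1 − 1 = 0
n=8: ⌊(9·45)/274⌋ − ⌊(8·45)/274⌋ = ⌊405/274⌋ − ⌊360/274⌋ = 1 − 1 = 0
n=9: ⌊(10·45)/274⌋ − ⌊(9·45)/274⌋ = ⌊450/274⌋ − ⌊405/274⌋ = 1 − 1 = 0
n=10: ⌊(11·45)/274⌋ − ⌊(10·45)/274⌋ = ⌊495/274⌋ − ⌊450/274⌋ = 1 − 1 = 0
n=11: ⌊(12·45)/274⌋ − ⌊(11·45)/274⌋ = ⌊540/274⌋ − ⌊495/274⌋ = 1 − 1 = 0
n=12: ⌊(13·45)/274⌋ − ⌊(12·45)/274⌋ = ⌊585/274⌋ − ⌊540/274⌋ = 2 − 1 = 1
n=13: ⌊(14·45)/274⌋ − ⌊(13·45)/274⌋ = ⌊630/274⌋ − ⌊585/274⌋ = 2 − 2 = 0
n=14: ⌊(15·45)/274⌋ − ⌊(14·45)/274⌋ = ⌊675/274⌋ − ⌊630/274⌋ = 2 − 2 = 0
n=15: ⌊(16·45)/274⌋ − ⌊(15·45)/274⌋ = ⌊720/274⌋ − ⌊675/274⌋ = 2 − 2 = 0
n=16: ⌊(17·45)/274⌋ − ⌊(16·45)/274⌋ = ⌊765/274⌋ − ⌊720/274⌋ = 2 − 2 = 0
n=17: ⌊(18·45)/274⌋ − ⌊(17·45)/274⌋ = ⌊810/274⌋ − ⌊765/274⌋ = 2 − 2 = 0
n=18: ⌊(19·45)/274⌋ − ⌊(18·45)/274⌋ = ⌊855/274⌋ − ⌊810/274⌋ = 3 − 2 = 1
n=19: ⌊(20·45)/274⌋ − ⌊(19·45)/274⌋ = ⌊900/274⌋ − ⌊855/274⌋ = 3 − 3 = 0
n=20: ⌊(21·45)/274⌋ − ⌊(20·45)/274⌋ = ⌊945/274⌋ − ⌊900/274⌋ = 3 − 3 = 0
n=21: ⌊(22·45)/274⌋ − ⌊(21·45)/274⌋ = ⌊990/274⌋ − ⌊945/274⌋ = 3 − 3 = 0
n=22: ⌊(23·45)/274⌋ − ⌊(22·45)/274⌋ = ⌊1035/274⌋ − ⌊990/274⌋ = 3 − 3 = 0
n=23: ⌊(24·45)/274⌋ − ⌊(23·45)/274⌋ = ⌊1080/274⌋ − ⌊1035/274⌋ = 3 − 3 = 0
n=24: ⌊(25·45)/274⌋ − ⌊(24·45)/274⌋ = ⌊1125/274⌋ − ⌊1080/274⌋ = 4 − 3 = 1
n=25: ⌊(26·45)/274⌋ − ⌊(25·45)/274⌋ = ⌊1170/274⌋ − ⌊1125/274⌋ = 4 − 4 = 0
n=26: ⌊(27·45)/274⌋ − ⌊(26·45)/274⌋ = ⌊1215/274⌋ − ⌊1170/274⌋ = 4 − 4 = 0
n=27: ⌊(28·45)/274⌋ − ⌊(27·45)/274⌋ = ⌊1260/274⌋ − ⌊1215/274⌋ = 4 − 4 = 0
n=28: ⌊(29·45)/274⌋ − ⌊(28·45)/274⌋ = ⌊1305/274⌋ − ⌊1260/274⌋ = 4 − 4 = 0
n=29: ⌊(30·45)/274⌋ − ⌊(29·45)/274⌋ = ⌊1350/274⌋ − ⌊1305/274⌋ = 4 − 4 = 0
n=30: ⌊(31·45)/274⌋ − ⌊(30·45)/274⌋ = ⌊1395/274⌋ − ⌊1350/274⌋ = 5 − 4 = 1
n=31: ⌊(32·45)/274⌋ − ⌊(31·45)/274⌋ = ⌊1440/274⌋ − ⌊1395/274⌋ = 5 − 5 = 0
n=32: ⌊(33·45)/274⌋ − ⌊(32·45)/274⌋ = ⌊1485/274⌋ − ⌊1440/274⌋ = 5 − 5 = 0
n=33: ⌊(34·45)/274⌋ − ⌊(33·45)/274⌋ = ⌊1530/274⌋ − ⌊1485/274⌋ = 5 − 5 = 0
n=34: ⌊(35·45)/274⌋ − ⌊(34·45)/274⌋ = ⌊1575/274⌋ − ⌊1530/274⌋ = 5 − 5 = 0
n=35: ⌊(36·45)/274⌋ − ⌊(35·45)/274⌋ = ⌊1620/274⌋ − ⌊1575/274⌋ = 5 − 5 = 0
n=36: ⌊(37·45)/274⌋ − ⌊(36·45)/274⌋ = ⌊1665/274⌋ − ⌊1620/274⌋ = 6 − 5 = 1
n=37: ⌊(38·45)/274⌋ − ⌊(37·45)/274⌋ = ⌊1710/274⌋ − ⌊1665/274⌋ = 6 − 6 = 0
n=38: ⌊(39·45)/274⌋ − ⌊(38·45)/274⌋ = ⌊1755/274⌋ − ⌊1710/274⌋ = 6 − 6 = 0
n=39: ⌊(40·45)/274⌋ − ⌊(39·45)/274⌋ = ⌊1800/274⌋ − ⌊1755/274⌋ = 6 − 6 = 0
n=40: ⌊(41·45)/274⌋ − ⌊(40·45)/274⌋ = ⌊1845/274⌋ − ⌊1800/274⌋ = 6 − 6 = 0
n=41: ⌊(42·45)/274⌋ − ⌊(41·45)/274⌋ = ⌊1890/274⌋ − ⌊1845/274⌋ = 6 − 6 = 0
n=42: ⌊(43·45)/274⌋ − ⌊(42·45)/274⌋ = ⌊1935/274⌋ − ⌊1890/274⌋ = 7 − 6 = 1
n=43: ⌊(44·45)/274⌋ − ⌊(43·45)/274⌋ = ⌊1980/274⌋ − ⌊1935/274⌋ = 7 − 7 = 0
n=44: ⌊(45·45)/274⌋ − ⌊(44·45)/274⌋ = ⌊2025/274⌋ − ⌊1980/274⌋ = 7 − 7 = 0
n=45: ⌊(46·45)/274⌋ − ⌊(45·45)/274⌋ = ⌊2070/274⌋ − ⌊2025/274⌋ = 7 − 7 = 0
n=46: ⌊(47·45)/274⌋ − ⌊(46·45)/274⌋ = ⌊2115/274⌋ − ⌊2070/274⌋ = 7 − 7 = 0
n=47: ⌊(48·45)/274⌋ − ⌊(47·45)/274⌋ = ⌊2160/274⌋ − ⌊2115/274⌋ = 7 − 7 = 0
n=48: ⌊(49·45)/274⌋ − ⌊(48·45)/274⌋ = ⌊2205/274⌋ − ⌊2160/274⌋ = 8 − 7 = 1
n=49: ⌊(50·45)/274⌋ − ⌊(49·45)/274⌋ = ⌊2250/274⌋ − ⌊2205/274⌋ = 8 − 8 = 0
n=50: ⌊(51·45)/274⌋ − ⌊(50·45)/274⌋ = ⌊2295/274⌋ − ⌊2250/274⌋ = 8 − 8 = 0
n=51: ⌊(52·45)/274⌋ − ⌊(51·45)/274⌋ = ⌊2340/274⌋ − ⌊2295/274⌋ = 8 − 8 = 0
n=52: ⌊(53·45)/274⌋ − ⌊(52·45)/274⌋ = ⌊2385/274⌋ − ⌊2340/274⌋ = 8 − 8 = 0
n=53: ⌊(54·45)/274⌋ − ⌊(53·45)/274⌋ = ⌊2430/274⌋ − ⌊2385/274⌋ = 8 − 8 = 0
n=54: ⌊(55·45)/274⌋ − ⌊(54·45)/274⌋ = ⌊2475/274⌋ − ⌊2430/274⌋ = 9 − 8 = 1
n=55: ⌊(56·45)/274⌋ − ⌊(55·45)/274⌋ = ⌊2520/274⌋ − ⌊2475/274⌋ = 9 − 9 = 0
n=56: ⌊(57·45)/274⌋ − ⌊(56·45)/274⌋ = ⌊2565/274⌋ − ⌊2520/274⌋ = 9 − 9 = 0
n=57: ⌊(58·45)/274⌋ − ⌊(57·45)/274⌋ = ⌊2610/274⌋ − ⌊2565/274⌋ = 9 − 9 = 0
n=58: ⌊(59·45)/274⌋ − ⌊(58·45)/274⌋ = ⌊2655/274⌋ − ⌊2610/274⌋ = 9 − 9 = 0
n=59: ⌊(60·45)/274⌋ − ⌊(59·45)/274⌋ = ⌊2700/274⌋ − ⌊2655/274⌋ = 9 − 9 = 0
n=60: ⌊(61·45)/274⌋ − ⌊(60·45)/274⌋ = ⌊2745/274⌋ − ⌊2700/274⌋ = 10 − 9 = 1
n=61: ⌊(62·45)/274⌋ − ⌊(61·45)/274⌋ = ⌊2790/274⌋ − ⌊2745/274⌋ = 10 − 10 = 0
n=62: ⌊(63·45)/274⌋ − ⌊(62·45)/274⌋ = ⌊2835/274⌋ − ⌊2790/274⌋ = 10 − 10 = 0
n=63: ⌊(64·45)/274⌋ − ⌊(63·45)/274⌋ = ⌊2880/274⌋ − ⌊2835/274⌋ = 10 − 10 = 0
n=64: ⌊(65·45)/274⌋ − ⌊(64·45)/274⌋ = ⌊2925/274⌋ − ⌊2880/274⌋ = 10 − 10 = 0
n=65: ⌊(66·45)/274⌋ − ⌊(65·45)/274⌋ = ⌊2970/274⌋ − ⌊2925/274⌋ = 10 − 10 = 0
n=66: ⌊(67·45)/274⌋ − ⌊(66·45)/274⌋ = ⌊3015/274⌋ − ⌊2970/274⌋ = 11 − 10 = 1
n=67: ⌊(68·45)/274⌋ − ⌊(67·45)/274⌋ = ⌊3060/274⌋ − ⌊3015/274⌋ = 11 − 11 = 0
n=68: ⌊(69·45)/274⌋ − ⌊(68·45)/274⌋ = ⌊3105/274⌋ − ⌊3060/274⌋ = 11 − 11 = 0
n=69: ⌊(70·45)/274⌋ − ⌊(69·45)/274⌋ = ⌊3150/274⌋ − ⌊3105/274⌋ = 11 − 11 = 0
n=70: ⌊(71·45)/274⌋ − ⌊(70·45)/274⌋ = ⌊3195/274⌋ − ⌊3150/274⌋ = 11 − 11 = 0
n=71: ⌊(72·45)/274⌋ − ⌊(71·45)/274⌋ = ⌊3240/274⌋ − ⌊3195/274⌋ = 11 − 11 = 0
n=72: ⌊(73·45)/274⌋ − ⌊(72·45)/274⌋ = ⌊3285/274⌋ − ⌊3240/274⌋ = 11 − 11 = 0
n=73: ⌊(74·45)/274⌋ − ⌊(73·45)/274⌋ = ⌊3330/274⌋ − ⌊3285/274⌋ = 12 − 11 = 1
n=74: ⌊(75·45)/274⌋ − ⌊(74·45)/274⌋ = ⌊3375/274⌋ − ⌊3330/274⌋ = 12 − 12 = 0


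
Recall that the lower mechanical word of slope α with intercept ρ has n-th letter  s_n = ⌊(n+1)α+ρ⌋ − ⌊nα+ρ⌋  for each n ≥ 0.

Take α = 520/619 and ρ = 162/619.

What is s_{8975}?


(n+1)α + ρ = (8976·520 + 162) / 619 = 4667682/619
nα + ρ     = (8975·520 + 162) / 619 = 4667162/619
⌊4667682/619⌋ = 7540,  ⌊4667162/619⌋ = 7539
s_{8975} = 7540 − 7539 = 1

1


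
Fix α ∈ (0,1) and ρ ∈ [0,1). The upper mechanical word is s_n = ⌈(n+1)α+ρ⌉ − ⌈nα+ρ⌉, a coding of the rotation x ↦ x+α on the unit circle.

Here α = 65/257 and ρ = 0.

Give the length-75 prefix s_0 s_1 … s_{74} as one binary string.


100100010001000100010001000100010001000100010001000100010001000100010001000

n=0: ⌈(1·65)/257⌉ − ⌈(0·65)/257⌉ = ⌈65/257⌉ − ⌈0/257⌉ = 1 − 0 = 1
n=1: ⌈(2·65)/257⌉ − ⌈(1·65)/257⌉ = ⌈130/257⌉ − ⌈65/257⌉ = 1 − 1 = 0
n=2: ⌈(3·65)/257⌉ − ⌈(2·65)/257⌉ = ⌈195/257⌉ − ⌈130/257⌉ = 1 − 1 = 0
n=3: ⌈(4·65)/257⌉ − ⌈(3·65)/257⌉ = ⌈260/257⌉ − ⌈195/257⌉ = 2 − 1 = 1
n=4: ⌈(5·65)/257⌉ − ⌈(4·65)/257⌉ = ⌈325/257⌉ − ⌈260/257⌉ = 2 − 2 = 0
n=5: ⌈(6·65)/257⌉ − ⌈(5·65)/257⌉ = ⌈390/257⌉ − ⌈325/257⌉ = 2 − 2 = 0
n=6: ⌈(7·65)/257⌉ − ⌈(6·65)/257⌉ = ⌈455/257⌉ − ⌈390/257⌉ = 2 − 2 = 0
n=7: ⌈(8·65)/257⌉ − ⌈(7·65)/257⌉ = ⌈520/257⌉ − ⌈455/257⌉ = 3 − 2 = 1
n=8: ⌈(9·65)/257⌉ − ⌈(8·65)/257⌉ = ⌈585/257⌉ − ⌈520/257⌉ = 3 − 3 = 0
n=9: ⌈(10·65)/257⌉ − ⌈(9·65)/257⌉ = ⌈650/257⌉ − ⌈585/257⌉ = 3 − 3 = 0
n=10: ⌈(11·65)/257⌉ − ⌈(10·65)/257⌉ = ⌈715/257⌉ − ⌈650/257⌉ = 3 − 3 = 0
n=11: ⌈(12·65)/257⌉ − ⌈(11·65)/257⌉ = ⌈780/257⌉ − ⌈715/257⌉ = 4 − 3 = 1
n=12: ⌈(13·65)/257⌉ − ⌈(12·65)/257⌉ = ⌈845/257⌉ − ⌈780/257⌉ = 4 − 4 = 0
n=13: ⌈(14·65)/257⌉ − ⌈(13·65)/257⌉ = ⌈910/257⌉ − ⌈845/257⌉ = 4 − 4 = 0
n=14: ⌈(15·65)/257⌉ − ⌈(14·65)/257⌉ = ⌈975/257⌉ − ⌈910/257⌉ = 4 − 4 = 0
n=15: ⌈(16·65)/257⌉ − ⌈(15·65)/257⌉ = ⌈1040/257⌉ − ⌈975/257⌉ = 5 − 4 = 1
n=16: ⌈(17·65)/257⌉ − ⌈(16·65)/257⌉ = ⌈1105/257⌉ − ⌈1040/257⌉ = 5 − 5 = 0
n=17: ⌈(18·65)/257⌉ − ⌈(17·65)/257⌉ = ⌈1170/257⌉ − ⌈1105/257⌉ = 5 − 5 = 0
n=18: ⌈(19·65)/257⌉ − ⌈(18·65)/257⌉ = ⌈1235/257⌉ − ⌈1170/257⌉ = 5 − 5 = 0
n=19: ⌈(20·65)/257⌉ − ⌈(19·65)/257⌉ = ⌈1300/257⌉ − ⌈1235/257⌉ = 6 − 5 = 1
n=20: ⌈(21·65)/257⌉ − ⌈(20·65)/257⌉ = ⌈1365/257⌉ − ⌈1300/257⌉ = 6 − 6 = 0
n=21: ⌈(22·65)/257⌉ − ⌈(21·65)/257⌉ = ⌈1430/257⌉ − ⌈1365/257⌉ = 6 − 6 = 0
n=22: ⌈(23·65)/257⌉ − ⌈(22·65)/257⌉ = ⌈1495/257⌉ − ⌈1430/257⌉ = 6 − 6 = 0
n=23: ⌈(24·65)/257⌉ − ⌈(23·65)/257⌉ = ⌈1560/257⌉ − ⌈1495/257⌉ = 7 − 6 = 1
n=24: ⌈(25·65)/257⌉ − ⌈(24·65)/257⌉ = ⌈1625/257⌉ − ⌈1560/257⌉ = 7 − 7 = 0
n=25: ⌈(26·65)/257⌉ − ⌈(25·65)/257⌉ = ⌈1690/257⌉ − ⌈1625/257⌉ = 7 − 7 = 0
n=26: ⌈(27·65)/257⌉ − ⌈(26·65)/257⌉ = ⌈1755/257⌉ − ⌈1690/257⌉ = 7 − 7 = 0
n=27: ⌈(28·65)/257⌉ − ⌈(27·65)/257⌉ = ⌈1820/257⌉ − ⌈1755/257⌉ = 8 − 7 = 1
n=28: ⌈(29·65)/257⌉ − ⌈(28·65)/257⌉ = ⌈1885/257⌉ − ⌈1820/257⌉ = 8 − 8 = 0
n=29: ⌈(30·65)/257⌉ − ⌈(29·65)/257⌉ = ⌈1950/257⌉ − ⌈1885/257⌉ = 8 − 8 = 0
n=30: ⌈(31·65)/257⌉ − ⌈(30·65)/257⌉ = ⌈2015/257⌉ − ⌈1950/257⌉ = 8 − 8 = 0
n=31: ⌈(32·65)/257⌉ − ⌈(31·65)/257⌉ = ⌈2080/257⌉ − ⌈2015/257⌉ = 9 − 8 = 1
n=32: ⌈(33·65)/257⌉ − ⌈(32·65)/257⌉ = ⌈2145/257⌉ − ⌈2080/257⌉ = 9 − 9 = 0
n=33: ⌈(34·65)/257⌉ − ⌈(33·65)/257⌉ = ⌈2210/257⌉ − ⌈2145/257⌉ = 9 − 9 = 0
n=34: ⌈(35·65)/257⌉ − ⌈(34·65)/257⌉ = ⌈2275/257⌉ − ⌈2210/257⌉ = 9 − 9 = 0
n=35: ⌈(36·65)/257⌉ − ⌈(35·65)/257⌉ = ⌈2340/257⌉ − ⌈2275/257⌉ = 10 − 9 = 1
n=36: ⌈(37·65)/257⌉ − ⌈(36·65)/257⌉ = ⌈2405/257⌉ − ⌈2340/257⌉ = 10 − 10 = 0
n=37: ⌈(38·65)/257⌉ − ⌈(37·65)/257⌉ = ⌈2470/257⌉ − ⌈2405/257⌉ = 10 − 10 = 0
n=38: ⌈(39·65)/257⌉ − ⌈(38·65)/257⌉ = ⌈2535/257⌉ − ⌈2470/257⌉ = 10 − 10 = 0
n=39: ⌈(40·65)/257⌉ − ⌈(39·65)/257⌉ = ⌈2600/257⌉ − ⌈2535/257⌉ = 11 − 10 = 1
n=40: ⌈(41·65)/257⌉ − ⌈(40·65)/257⌉ = ⌈2665/257⌉ − ⌈2600/257⌉ = 11 − 11 = 0
n=41: ⌈(42·65)/257⌉ − ⌈(41·65)/257⌉ = ⌈2730/257⌉ − ⌈2665/257⌉ = 11 − 11 = 0
n=42: ⌈(43·65)/257⌉ − ⌈(42·65)/257⌉ = ⌈2795/257⌉ − ⌈2730/257⌉ = 11 − 11 = 0
n=43: ⌈(44·65)/257⌉ − ⌈(43·65)/257⌉ = ⌈2860/257⌉ − ⌈2795/257⌉ = 12 − 11 = 1
n=44: ⌈(45·65)/257⌉ − ⌈(44·65)/257⌉ = ⌈2925/257⌉ − ⌈2860/257⌉ = 12 − 12 = 0
n=45: ⌈(46·65)/257⌉ − ⌈(45·65)/257⌉ = ⌈2990/257⌉ − ⌈2925/257⌉ = 12 − 12 = 0
n=46: ⌈(47·65)/257⌉ − ⌈(46·65)/257⌉ = ⌈3055/257⌉ − ⌈2990/257⌉ = 12 − 12 = 0
n=47: ⌈(48·65)/257⌉ − ⌈(47·65)/257⌉ = ⌈3120/257⌉ − ⌈3055/257⌉ = 13 − 12 = 1
n=48: ⌈(49·65)/257⌉ − ⌈(48·65)/257⌉ = ⌈3185/257⌉ − ⌈3120/257⌉ = 13 − 13 = 0
n=49: ⌈(50·65)/257⌉ − ⌈(49·65)/257⌉ = ⌈3250/257⌉ − ⌈3185/257⌉ = 13 − 13 = 0
n=50: ⌈(51·65)/257⌉ − ⌈(50·65)/257⌉ = ⌈3315/257⌉ − ⌈3250/257⌉ = 13 − 13 = 0
n=51: ⌈(52·65)/257⌉ − ⌈(51·65)/257⌉ = ⌈3380/257⌉ − ⌈3315/257⌉ = 14 − 13 = 1
n=52: ⌈(53·65)/257⌉ − ⌈(52·65)/257⌉ = ⌈3445/257⌉ − ⌈3380/257⌉ = 14 − 14 = 0
n=53: ⌈(54·65)/257⌉ − ⌈(53·65)/257⌉ = ⌈3510/257⌉ − ⌈3445/257⌉ = 14 − 14 = 0
n=54: ⌈(55·65)/257⌉ − ⌈(54·65)/257⌉ = ⌈3575/257⌉ − ⌈3510/257⌉ = 14 − 14 = 0
n=55: ⌈(56·65)/257⌉ − ⌈(55·65)/257⌉ = ⌈3640/257⌉ − ⌈3575/257⌉ = 15 − 14 = 1
n=56: ⌈(57·65)/257⌉ − ⌈(56·65)/257⌉ = ⌈3705/257⌉ − ⌈3640/257⌉ = 15 − 15 = 0
n=57: ⌈(58·65)/257⌉ − ⌈(57·65)/257⌉ = ⌈3770/257⌉ − ⌈3705/257⌉ = 15 − 15 = 0
n=58: ⌈(59·65)/257⌉ − ⌈(58·65)/257⌉ = ⌈3835/257⌉ − ⌈3770/257⌉ = 15 − 15 = 0
n=59: ⌈(60·65)/257⌉ − ⌈(59·65)/257⌉ = ⌈3900/257⌉ − ⌈3835/257⌉ = 16 − 15 = 1
n=60: ⌈(61·65)/257⌉ − ⌈(60·65)/257⌉ = ⌈3965/257⌉ − ⌈3900/257⌉ = 16 − 16 = 0
n=61: ⌈(62·65)/257⌉ − ⌈(61·65)/257⌉ = ⌈4030/257⌉ − ⌈3965/257⌉ = 16 − 16 = 0
n=62: ⌈(63·65)/257⌉ − ⌈(62·65)/257⌉ = ⌈4095/257⌉ − ⌈4030/257⌉ = 16 − 16 = 0
n=63: ⌈(64·65)/257⌉ − ⌈(63·65)/257⌉ = ⌈4160/257⌉ − ⌈4095/257⌉ = 17 − 16 = 1
n=64: ⌈(65·65)/257⌉ − ⌈(64·65)/257⌉ = ⌈4225/257⌉ − ⌈4160/257⌉ = 17 − 17 = 0
n=65: ⌈(66·65)/257⌉ − ⌈(65·65)/257⌉ = ⌈4290/257⌉ − ⌈4225/257⌉ = 17 − 17 = 0
n=66: ⌈(67·65)/257⌉ − ⌈(66·65)/257⌉ = ⌈4355/257⌉ − ⌈4290/257⌉ = 17 − 17 = 0
n=67: ⌈(68·65)/257⌉ − ⌈(67·65)/257⌉ = ⌈4420/257⌉ − ⌈4355/257⌉ = 18 − 17 = 1
n=68: ⌈(69·65)/257⌉ − ⌈(68·65)/257⌉ = ⌈4485/257⌉ − ⌈4420/257⌉ = 18 − 18 = 0
n=69: ⌈(70·65)/257⌉ − ⌈(69·65)/257⌉ = ⌈4550/257⌉ − ⌈4485/257⌉ = 18 − 18 = 0
n=70: ⌈(71·65)/257⌉ − ⌈(70·65)/257⌉ = ⌈4615/257⌉ − ⌈4550/257⌉ = 18 − 18 = 0
n=71: ⌈(72·65)/257⌉ − ⌈(71·65)/257⌉ = ⌈4680/257⌉ − ⌈4615/257⌉ = 19 − 18 = 1
n=72: ⌈(73·65)/257⌉ − ⌈(72·65)/257⌉ = ⌈4745/257⌉ − ⌈4680/257⌉ = 19 − 19 = 0
n=73: ⌈(74·65)/257⌉ − ⌈(73·65)/257⌉ = ⌈4810/257⌉ − ⌈4745/257⌉ = 19 − 19 = 0
n=74: ⌈(75·65)/257⌉ − ⌈(74·65)/257⌉ = ⌈4875/257⌉ − ⌈4810/257⌉ = 19 − 19 = 0


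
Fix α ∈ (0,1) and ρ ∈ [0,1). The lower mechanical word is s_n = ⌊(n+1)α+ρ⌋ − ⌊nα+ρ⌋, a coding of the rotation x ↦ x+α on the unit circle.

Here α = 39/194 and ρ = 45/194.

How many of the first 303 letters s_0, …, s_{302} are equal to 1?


61

#1s = Σ_{n=0}^{302} s_n = Σ_{n=0}^{302} (⌊(n+1)α+ρ⌋ − ⌊nα+ρ⌋)
the sum telescopes: every ⌊nα+ρ⌋ with 0 < n < 303 appears once with + and once with −, leaving ⌊303α+ρ⌋ − ⌊0·α+ρ⌋
303α + ρ = (303·39 + 45) / 194 = 11862/194
ρ = 45/194
⌊11862/194⌋ = 61,  ⌊45/194⌋ = 0
#1s = 61 − 0 = 61


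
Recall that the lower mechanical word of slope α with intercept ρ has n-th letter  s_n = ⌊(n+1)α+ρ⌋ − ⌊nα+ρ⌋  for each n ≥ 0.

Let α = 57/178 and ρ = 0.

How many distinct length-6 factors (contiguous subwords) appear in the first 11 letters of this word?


4

t_n = ⌊(n·57)/178⌋ for n = 0 … 11:
  n=0…9: ⌊0/178⌋=0 ⌊57/178⌋=0 ⌊114/178⌋=0 ⌊171/178⌋=0 ⌊228/178⌋=1 ⌊285/178⌋=1 ⌊342/178⌋=1 ⌊399/178⌋=2 ⌊456/178⌋=2 ⌊513/178⌋=2
  n=10…11: ⌊570/178⌋=3 ⌊627/178⌋=3
s_n = t_(n+1) − t_n for n = 0 … 10 gives
prefix = 00010010010
slide a length-6 window over [0..5] … [5..10] (6 windows); first occurrence of each distinct factor:
  [  0..  5] 000100
  [  1..  6] 001001
  [  2..  7] 010010
  [  3..  8] 100100
  (the other 2 windows repeat one of these)
distinct factors: {000100, 001001, 010010, 100100}
count = 4  (Sturmian bound for length 6 is 7)


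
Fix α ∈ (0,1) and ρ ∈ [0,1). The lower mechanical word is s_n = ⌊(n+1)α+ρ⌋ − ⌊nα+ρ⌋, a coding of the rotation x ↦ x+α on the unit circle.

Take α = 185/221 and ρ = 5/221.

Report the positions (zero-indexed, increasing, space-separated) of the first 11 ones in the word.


n=0: ⌊190/221⌋−⌊5/221⌋ = 0−0 = 0
n=1: ⌊375/221⌋−⌊190/221⌋ = 1−0 = 1  ← one
n=2: ⌊560/221⌋−⌊375/221⌋ = 2−1 = 1  ← one
n=3: ⌊745/221⌋−⌊560/221⌋ = 3−2 = 1  ← one
n=4: ⌊930/221⌋−⌊745/221⌋ = 4−3 = 1  ← one
n=5: ⌊1115/221⌋−⌊930/221⌋ = 5−4 = 1  ← one
n=6: ⌊1300/221⌋−⌊1115/221⌋ = 5−5 = 0
n=7: ⌊1485/221⌋−⌊1300/221⌋ = 6−5 = 1  ← one
n=8: ⌊1670/221⌋−⌊1485/221⌋ = 7−6 = 1  ← one
n=9: ⌊1855/221⌋−⌊1670/221⌋ = 8−7 = 1  ← one
n=10: ⌊2040/221⌋−⌊1855/221⌋ = 9−8 = 1  ← one
n=11: ⌊2225/221⌋−⌊2040/221⌋ = 10−9 = 1  ← one
n=12: ⌊2410/221⌋−⌊2225/221⌋ = 10−10 = 0
n=13: ⌊2595/221⌋−⌊2410/221⌋ = 11−10 = 1  ← one
positions of the first 11 ones: 1 2 3 4 5 7 8 9 10 11 13

1 2 3 4 5 7 8 9 10 11 13


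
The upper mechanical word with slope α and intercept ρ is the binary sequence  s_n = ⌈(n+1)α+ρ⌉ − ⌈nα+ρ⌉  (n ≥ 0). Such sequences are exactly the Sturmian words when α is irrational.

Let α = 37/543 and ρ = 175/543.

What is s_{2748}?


0

(n+1)α + ρ = (2749·37 + 175) / 543 = 101888/543
nα + ρ     = (2748·37 + 175) / 543 = 101851/543
⌈101888/543⌉ = 188,  ⌈101851/543⌉ = 188
s_{2748} = 188 − 188 = 0


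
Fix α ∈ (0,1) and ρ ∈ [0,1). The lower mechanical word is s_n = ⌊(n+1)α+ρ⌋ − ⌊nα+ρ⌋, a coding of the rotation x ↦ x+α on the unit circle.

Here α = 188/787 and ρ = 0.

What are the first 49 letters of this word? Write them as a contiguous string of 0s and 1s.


n=0: ⌊(1·188)/787⌋ − ⌊(0·188)/787⌋ = ⌊188/787⌋ − ⌊0/787⌋ = 0 − 0 = 0
n=1: ⌊(2·188)/787⌋ − ⌊(1·188)/787⌋ = ⌊376/787⌋ − ⌊188/787⌋ = 0 − 0 = 0
n=2: ⌊(3·188)/787⌋ − ⌊(2·188)/787⌋ = ⌊564/787⌋ − ⌊376/787⌋ = 0 − 0 = 0
n=3: ⌊(4·188)/787⌋ − ⌊(3·188)/787⌋ = ⌊752/787⌋ − ⌊564/787⌋ = 0 − 0 = 0
n=4: ⌊(5·188)/787⌋ − ⌊(4·188)/787⌋ = ⌊940/787⌋ − ⌊752/787⌋ = 1 − 0 = 1
n=5: ⌊(6·188)/787⌋ − ⌊(5·188)/787⌋ = ⌊1128/787⌋ − ⌊940/787⌋ = 1 − 1 = 0
n=6: ⌊(7·188)/787⌋ − ⌊(6·188)/787⌋ = ⌊1316/787⌋ − ⌊1128/787⌋ = 1 − 1 = 0
n=7: ⌊(8·188)/787⌋ − ⌊(7·188)/787⌋ = ⌊1504/787⌋ − ⌊1316/787⌋ = 1 − 1 = 0
n=8: ⌊(9·188)/787⌋ − ⌊(8·188)/787⌋ = ⌊1692/787⌋ − ⌊1504/787⌋ = 2 − 1 = 1
n=9: ⌊(10·188)/787⌋ − ⌊(9·188)/787⌋ = ⌊1880/787⌋ − ⌊1692/787⌋ = 2 − 2 = 0
n=10: ⌊(11·188)/787⌋ − ⌊(10·188)/787⌋ = ⌊2068/787⌋ − ⌊1880/787⌋ = 2 − 2 = 0
n=11: ⌊(12·188)/787⌋ − ⌊(11·188)/787⌋ = ⌊2256/787⌋ − ⌊2068/787⌋ = 2 − 2 = 0
n=12: ⌊(13·188)/787⌋ − ⌊(12·188)/787⌋ = ⌊2444/787⌋ − ⌊2256/787⌋ = 3 − 2 = 1
n=13: ⌊(14·188)/787⌋ − ⌊(13·188)/787⌋ = ⌊2632/787⌋ − ⌊2444/787⌋ = 3 − 3 = 0
n=14: ⌊(15·188)/787⌋ − ⌊(14·188)/787⌋ = ⌊2820/787⌋ − ⌊2632/787⌋ = 3 − 3 = 0
n=15: ⌊(16·188)/787⌋ − ⌊(15·188)/787⌋ = ⌊3008/787⌋ − ⌊2820/787⌋ = 3 − 3 = 0
n=16: ⌊(17·188)/787⌋ − ⌊(16·188)/787⌋ = ⌊3196/787⌋ − ⌊3008/787⌋ = 4 − 3 = 1
n=17: ⌊(18·188)/787⌋ − ⌊(17·188)/787⌋ = ⌊3384/787⌋ − ⌊3196/787⌋ = 4 − 4 = 0
n=18: ⌊(19·188)/787⌋ − ⌊(18·188)/787⌋ = ⌊3572/787⌋ − ⌊3384/787⌋ = 4 − 4 = 0
n=19: ⌊(20·188)/787⌋ − ⌊(19·188)/787⌋ = ⌊3760/787⌋ − ⌊3572/787⌋ = 4 − 4 = 0
n=20: ⌊(21·188)/787⌋ − ⌊(20·188)/787⌋ = ⌊3948/787⌋ − ⌊3760/787⌋ = 5 − 4 = 1
n=21: ⌊(22·188)/787⌋ − ⌊(21·188)/787⌋ = ⌊4136/787⌋ − ⌊3948/787⌋ = 5 − 5 = 0
n=22: ⌊(23·188)/787⌋ − ⌊(22·188)/787⌋ = ⌊4324/787⌋ − ⌊4136/787⌋ = 5 − 5 = 0
n=23: ⌊(24·188)/787⌋ − ⌊(23·188)/787⌋ = ⌊4512/787⌋ − ⌊4324/787⌋ = 5 − 5 = 0
n=24: ⌊(25·188)/787⌋ − ⌊(24·188)/787⌋ = ⌊4700/787⌋ − ⌊4512/787⌋ = 5 − 5 = 0
n=25: ⌊(26·188)/787⌋ − ⌊(25·188)/787⌋ = ⌊4888/787⌋ − ⌊4700/787⌋ = 6 − 5 = 1
n=26: ⌊(27·188)/787⌋ − ⌊(26·188)/787⌋ = ⌊5076/787⌋ − ⌊4888/787⌋ = 6 − 6 = 0
n=27: ⌊(28·188)/787⌋ − ⌊(27·188)/787⌋ = ⌊5264/787⌋ − ⌊5076/787⌋ = 6 − 6 = 0
n=28: ⌊(29·188)/787⌋ − ⌊(28·188)/787⌋ = ⌊5452/787⌋ − ⌊5264/787⌋ = 6 − 6 = 0
n=29: ⌊(30·188)/787⌋ − ⌊(29·188)/787⌋ = ⌊5640/787⌋ − ⌊5452/787⌋ = 7 − 6 = 1
n=30: ⌊(31·188)/787⌋ − ⌊(30·188)/787⌋ = ⌊5828/787⌋ − ⌊5640/787⌋ = 7 − 7 = 0
n=31: ⌊(32·188)/787⌋ − ⌊(31·188)/787⌋ = ⌊6016/787⌋ − ⌊5828/787⌋ = 7 − 7 = 0
n=32: ⌊(33·188)/787⌋ − ⌊(32·188)/787⌋ = ⌊6204/787⌋ − ⌊6016/787⌋ = 7 − 7 = 0
n=33: ⌊(34·188)/787⌋ − ⌊(33·188)/787⌋ = ⌊6392/787⌋ − ⌊6204/787⌋ = 8 − 7 = 1
n=34: ⌊(35·188)/787⌋ − ⌊(34·188)/787⌋ = ⌊6580/787⌋ − ⌊6392/787⌋ = 8 − 8 = 0
n=35: ⌊(36·188)/787⌋ − ⌊(35·188)/787⌋ = ⌊6768/787⌋ − ⌊6580/787⌋ = 8 − 8 = 0
n=36: ⌊(37·188)/787⌋ − ⌊(36·188)/787⌋ = ⌊6956/787⌋ − ⌊6768/787⌋ = 8 − 8 = 0
n=37: ⌊(38·188)/787⌋ − ⌊(37·188)/787⌋ = ⌊7144/787⌋ − ⌊6956/787⌋ = 9 − 8 = 1
n=38: ⌊(39·188)/787⌋ − ⌊(38·188)/787⌋ = ⌊7332/787⌋ − ⌊7144/787⌋ = 9 − 9 = 0
n=39: ⌊(40·188)/787⌋ − ⌊(39·188)/787⌋ = ⌊7520/787⌋ − ⌊7332/787⌋ = 9 − 9 = 0
n=40: ⌊(41·188)/787⌋ − ⌊(40·188)/787⌋ = ⌊7708/787⌋ − ⌊7520/787⌋ = 9 − 9 = 0
n=41: ⌊(42·188)/787⌋ − ⌊(41·188)/787⌋ = ⌊7896/787⌋ − ⌊7708/787⌋ = 10 − 9 = 1
n=42: ⌊(43·188)/787⌋ − ⌊(42·188)/787⌋ = ⌊8084/787⌋ − ⌊7896/787⌋ = 10 − 10 = 0
n=43: ⌊(44·188)/787⌋ − ⌊(43·188)/787⌋ = ⌊8272/787⌋ − ⌊8084/787⌋ = 10 − 10 = 0
n=44: ⌊(45·188)/787⌋ − ⌊(44·188)/787⌋ = ⌊8460/787⌋ − ⌊8272/787⌋ = 10 − 10 = 0
n=45: ⌊(46·188)/787⌋ − ⌊(45·188)/787⌋ = ⌊8648/787⌋ − ⌊8460/787⌋ = 10 − 10 = 0
n=46: ⌊(47·188)/787⌋ − ⌊(46·188)/787⌋ = ⌊8836/787⌋ − ⌊8648/787⌋ = 11 − 10 = 1
n=47: ⌊(48·188)/787⌋ − ⌊(47·188)/787⌋ = ⌊9024/787⌋ − ⌊8836/787⌋ = 11 − 11 = 0
n=48: ⌊(49·188)/787⌋ − ⌊(48·188)/787⌋ = ⌊9212/787⌋ − ⌊9024/787⌋ = 11 − 11 = 0

0000100010001000100010000100010001000100010000100


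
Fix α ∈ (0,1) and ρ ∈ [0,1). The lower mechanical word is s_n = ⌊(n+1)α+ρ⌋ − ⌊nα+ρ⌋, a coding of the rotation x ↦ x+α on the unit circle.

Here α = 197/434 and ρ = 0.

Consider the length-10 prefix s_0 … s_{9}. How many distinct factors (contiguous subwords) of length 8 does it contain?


3

t_n = ⌊(n·197)/434⌋ for n = 0 … 10:
  n=0…9: ⌊0/434⌋=0 ⌊197/434⌋=0 ⌊394/434⌋=0 ⌊591/434⌋=1 ⌊788/434⌋=1 ⌊985/434⌋=2 ⌊1182/434⌋=2 ⌊1379/434⌋=3 ⌊1576/434⌋=3 ⌊1773/434⌋=4
  n=10: ⌊1970/434⌋=4
s_n = t_(n+1) − t_n for n = 0 … 9 gives
prefix = 0010101010
slide a length-8 window over [0..7] … [2..9] (3 windows); first occurrence of each distinct factor:
  [  0..  7] 00101010
  [  1..  8] 01010101
  [  2..  9] 10101010
distinct factors: {00101010, 01010101, 10101010}
count = 3  (Sturmian bound for length 8 is 9)


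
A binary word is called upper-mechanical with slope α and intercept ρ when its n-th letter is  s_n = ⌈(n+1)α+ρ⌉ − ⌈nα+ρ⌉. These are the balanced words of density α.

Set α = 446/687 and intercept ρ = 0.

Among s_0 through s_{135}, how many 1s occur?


89

#1s = Σ_{n=0}^{135} s_n = Σ_{n=0}^{135} (⌈(n+1)α+ρ⌉ − ⌈nα+ρ⌉)
the sum telescopes: every ⌈nα+ρ⌉ with 0 < n < 136 appears once with + and once with −, leaving ⌈136α+ρ⌉ − ⌈0·α+ρ⌉
136α + ρ = (136·446) / 687 = 60656/687
ρ = 0/687
⌈60656/687⌉ = 89,  ⌈0/687⌉ = 0
#1s = 89 − 0 = 89


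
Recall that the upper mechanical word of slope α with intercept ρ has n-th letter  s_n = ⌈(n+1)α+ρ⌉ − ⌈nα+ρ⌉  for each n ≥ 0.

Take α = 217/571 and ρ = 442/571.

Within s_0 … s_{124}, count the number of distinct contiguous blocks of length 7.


t_n = ⌈(n·217+442)/571⌉ for n = 0 … 125:
  n=0…9: ⌈442/571⌉=1 ⌈659/571⌉=2 ⌈876/571⌉=2 ⌈1093/571⌉=2 ⌈1310/571⌉=3 ⌈1527/571⌉=3 ⌈1744/571⌉=4 ⌈1961/571⌉=4 ⌈2178/571⌉=4 ⌈2395/571⌉=5
  n=10…19: ⌈2612/571⌉=5 ⌈2829/571⌉=5 ⌈3046/571⌉=6 ⌈3263/571⌉=6 ⌈3480/571⌉=7 ⌈3697/571⌉=7 ⌈3914/571⌉=7 ⌈4131/571⌉=8 ⌈4348/571⌉=8 ⌈4565/571⌉=8
  n=20…29: ⌈4782/571⌉=9 ⌈4999/571⌉=9 ⌈5216/571⌉=10 ⌈5433/571⌉=10 ⌈5650/571⌉=10 ⌈5867/571⌉=11 ⌈6084/571⌉=11 ⌈6301/571⌉=12 ⌈6518/571⌉=12 ⌈6735/571⌉=12
  n=30…39: ⌈6952/571⌉=13 ⌈7169/571⌉=13 ⌈7386/571⌉=13 ⌈7603/571⌉=14 ⌈7820/571⌉=14 ⌈8037/571⌉=15 ⌈8254/571⌉=15 ⌈8471/571⌉=15 ⌈8688/571⌉=16 ⌈8905/571⌉=16
  n=40…49: ⌈9122/571⌉=16 ⌈9339/571⌉=17 ⌈9556/571⌉=17 ⌈9773/571⌉=18 ⌈9990/571⌉=18 ⌈10207/571⌉=18 ⌈10424/571⌉=19 ⌈10641/571⌉=19 ⌈10858/571⌉=20 ⌈11075/571⌉=20
  n=50…59: ⌈11292/571⌉=20 ⌈11509/571⌉=21 ⌈11726/571⌉=21 ⌈11943/571⌉=21 ⌈12160/571⌉=22 ⌈12377/571⌉=22 ⌈12594/571⌉=23 ⌈12811/571⌉=23 ⌈13028/571⌉=23 ⌈13245/571⌉=24
  n=60…69: ⌈13462/571⌉=24 ⌈13679/571⌉=24 ⌈13896/571⌉=25 ⌈14113/571⌉=25 ⌈14330/571⌉=26 ⌈14547/571⌉=26 ⌈14764/571⌉=26 ⌈14981/571⌉=27 ⌈15198/571⌉=27 ⌈15415/571⌉=27
  n=70…79: ⌈15632/571⌉=28 ⌈15849/571⌉=28 ⌈16066/571⌉=29 ⌈16283/571⌉=29 ⌈16500/571⌉=29 ⌈16717/571⌉=30 ⌈16934/571⌉=30 ⌈17151/571⌉=31 ⌈17368/571⌉=31 ⌈17585/571⌉=31
  n=80…89: ⌈17802/571⌉=32 ⌈18019/571⌉=32 ⌈18236/571⌉=32 ⌈18453/571⌉=33 ⌈18670/571⌉=33 ⌈18887/571⌉=34 ⌈19104/571⌉=34 ⌈19321/571⌉=34 ⌈19538/571⌉=35 ⌈19755/571⌉=35
  n=90…99: ⌈19972/571⌉=35 ⌈20189/571⌉=36 ⌈20406/571⌉=36 ⌈20623/571⌉=37 ⌈20840/571⌉=37 ⌈21057/571⌉=37 ⌈21274/571⌉=38 ⌈21491/571⌉=38 ⌈21708/571⌉=39 ⌈21925/571⌉=39
  n=100…109: ⌈22142/571⌉=39 ⌈22359/571⌉=40 ⌈22576/571⌉=40 ⌈22793/571⌉=40 ⌈23010/571⌉=41 ⌈23227/571⌉=41 ⌈23444/571⌉=42 ⌈23661/571⌉=42 ⌈23878/571⌉=42 ⌈24095/571⌉=43
  n=110…119: ⌈24312/571⌉=43 ⌈24529/571⌉=43 ⌈24746/571⌉=44 ⌈24963/571⌉=44 ⌈25180/571⌉=45 ⌈25397/571⌉=45 ⌈25614/571⌉=45 ⌈25831/571⌉=46 ⌈26048/571⌉=46 ⌈26265/571⌉=46
  n=120…125: ⌈26482/571⌉=47 ⌈26699/571⌉=47 ⌈26916/571⌉=48 ⌈27133/571⌉=48 ⌈27350/571⌉=48 ⌈27567/571⌉=49
s_n = t_(n+1) − t_n for n = 0 … 124 gives
prefix = 10010100100101001001010010100100101001001010010100100101001001010010010100101001001010010010100101001001010010010100100101001
slide a length-7 window over [0..6] … [118..124] (119 windows); first occurrence of each distinct factor:
  [  0..  6] 1001010
  [  1..  7] 0010100
  [  2..  8] 0101001
  [  3..  9] 1010010
  [  4.. 10] 0100100
  [  5.. 11] 1001001
  [  6.. 12] 0010010
  [  7.. 13] 0100101
  (the other 111 windows repeat one of these)
distinct factors: {0010010, 0010100, 0100100, 0100101, 0101001, 1001001, 1001010, 1010010}
count = 8  (Sturmian bound for length 7 is 8)

8


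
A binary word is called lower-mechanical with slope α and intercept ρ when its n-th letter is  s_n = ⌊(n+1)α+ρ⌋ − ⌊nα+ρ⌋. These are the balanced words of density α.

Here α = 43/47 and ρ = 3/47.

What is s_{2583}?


(n+1)α + ρ = (2584·43 + 3) / 47 = 111115/47
nα + ρ     = (2583·43 + 3) / 47 = 111072/47
⌊111115/47⌋ = 2364,  ⌊111072/47⌋ = 2363
s_{2583} = 2364 − 2363 = 1

1


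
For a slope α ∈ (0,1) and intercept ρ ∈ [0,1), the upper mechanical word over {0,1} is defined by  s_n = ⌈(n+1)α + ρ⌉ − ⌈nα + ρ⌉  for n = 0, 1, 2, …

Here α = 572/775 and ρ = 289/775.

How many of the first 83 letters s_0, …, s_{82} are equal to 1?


61

#1s = Σ_{n=0}^{82} s_n = Σ_{n=0}^{82} (⌈(n+1)α+ρ⌉ − ⌈nα+ρ⌉)
the sum telescopes: every ⌈nα+ρ⌉ with 0 < n < 83 appears once with + and once with −, leaving ⌈83α+ρ⌉ − ⌈0·α+ρ⌉
83α + ρ = (83·572 + 289) / 775 = 47765/775
ρ = 289/775
⌈47765/775⌉ = 62,  ⌈289/775⌉ = 1
#1s = 62 − 1 = 61


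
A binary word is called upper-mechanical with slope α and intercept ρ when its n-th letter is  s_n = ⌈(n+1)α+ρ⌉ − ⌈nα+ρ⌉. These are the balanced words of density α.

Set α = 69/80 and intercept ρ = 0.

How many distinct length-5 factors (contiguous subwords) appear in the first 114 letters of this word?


t_n = ⌈(n·69)/80⌉ for n = 0 … 114:
  n=0…9: ⌈0/80⌉=0 ⌈69/80⌉=1 ⌈138/80⌉=2 ⌈207/80⌉=3 ⌈276/80⌉=4 ⌈345/80⌉=5 ⌈414/80⌉=6 ⌈483/80⌉=7 ⌈552/80⌉=7 ⌈621/80⌉=8
  n=10…19: ⌈690/80⌉=9 ⌈759/80⌉=10 ⌈828/80⌉=11 ⌈897/80⌉=12 ⌈966/80⌉=13 ⌈1035/80⌉=13 ⌈1104/80⌉=14 ⌈1173/80⌉=15 ⌈1242/80⌉=16 ⌈1311/80⌉=17
  n=20…29: ⌈1380/80⌉=18 ⌈1449/80⌉=19 ⌈1518/80⌉=19 ⌈1587/80⌉=20 ⌈1656/80⌉=21 ⌈1725/80⌉=22 ⌈1794/80⌉=23 ⌈1863/80⌉=24 ⌈1932/80⌉=25 ⌈2001/80⌉=26
  n=30…39: ⌈2070/80⌉=26 ⌈2139/80⌉=27 ⌈2208/80⌉=28 ⌈2277/80⌉=29 ⌈2346/80⌉=30 ⌈2415/80⌉=31 ⌈2484/80⌉=32 ⌈2553/80⌉=32 ⌈2622/80⌉=33 ⌈2691/80⌉=34
  n=40…49: ⌈2760/80⌉=35 ⌈2829/80⌉=36 ⌈2898/80⌉=37 ⌈2967/80⌉=38 ⌈3036/80⌉=38 ⌈3105/80⌉=39 ⌈3174/80⌉=40 ⌈3243/80⌉=41 ⌈3312/80⌉=42 ⌈3381/80⌉=43
  n=50…59: ⌈3450/80⌉=44 ⌈3519/80⌉=44 ⌈3588/80⌉=45 ⌈3657/80⌉=46 ⌈3726/80⌉=47 ⌈3795/80⌉=48 ⌈3864/80⌉=49 ⌈3933/80⌉=50 ⌈4002/80⌉=51 ⌈4071/80⌉=51
  n=60…69: ⌈4140/80⌉=52 ⌈4209/80⌉=53 ⌈4278/80⌉=54 ⌈4347/80⌉=55 ⌈4416/80⌉=56 ⌈4485/80⌉=57 ⌈4554/80⌉=57 ⌈4623/80⌉=58 ⌈4692/80⌉=59 ⌈4761/80⌉=60
  n=70…79: ⌈4830/80⌉=61 ⌈4899/80⌉=62 ⌈4968/80⌉=63 ⌈5037/80⌉=63 ⌈5106/80⌉=64 ⌈5175/80⌉=65 ⌈5244/80⌉=66 ⌈5313/80⌉=67 ⌈5382/80⌉=68 ⌈5451/80⌉=69
  n=80…89: ⌈5520/80⌉=69 ⌈5589/80⌉=70 ⌈5658/80⌉=71 ⌈5727/80⌉=72 ⌈5796/80⌉=73 ⌈5865/80⌉=74 ⌈5934/80⌉=75 ⌈6003/80⌉=76 ⌈6072/80⌉=76 ⌈6141/80⌉=77
  n=90…99: ⌈6210/80⌉=78 ⌈6279/80⌉=79 ⌈6348/80⌉=80 ⌈6417/80⌉=81 ⌈6486/80⌉=82 ⌈6555/80⌉=82 ⌈6624/80⌉=83 ⌈6693/80⌉=84 ⌈6762/80⌉=85 ⌈6831/80⌉=86
  n=100…109: ⌈6900/80⌉=87 ⌈6969/80⌉=88 ⌈7038/80⌉=88 ⌈7107/80⌉=89 ⌈7176/80⌉=90 ⌈7245/80⌉=91 ⌈7314/80⌉=92 ⌈7383/80⌉=93 ⌈7452/80⌉=94 ⌈7521/80⌉=95
  n=110…114: ⌈7590/80⌉=95 ⌈7659/80⌉=96 ⌈7728/80⌉=97 ⌈7797/80⌉=98 ⌈7866/80⌉=99
s_n = t_(n+1) − t_n for n = 0 … 113 gives
prefix = 111111101111110111111011111110111111011111101111110111111101111110111111011111101111111011111101111110111111101111
slide a length-5 window over [0..4] … [109..113] (110 windows); first occurrence of each distinct factor:
  [  0..  4] 11111
  [  3..  7] 11110
  [  4..  8] 11101
  [  5..  9] 11011
  [  6.. 10] 10111
  [  7.. 11] 01111
  (the other 104 windows repeat one of these)
distinct factors: {01111, 10111, 11011, 11101, 11110, 11111}
count = 6  (Sturmian bound for length 5 is 6)

6


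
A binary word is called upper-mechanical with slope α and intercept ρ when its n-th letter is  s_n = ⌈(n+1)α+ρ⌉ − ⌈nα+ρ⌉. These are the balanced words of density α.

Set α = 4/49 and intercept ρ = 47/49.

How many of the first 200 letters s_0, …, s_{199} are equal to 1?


17

#1s = Σ_{n=0}^{199} s_n = Σ_{n=0}^{199} (⌈(n+1)α+ρ⌉ − ⌈nα+ρ⌉)
the sum telescopes: every ⌈nα+ρ⌉ with 0 < n < 200 appears once with + and once with −, leaving ⌈200α+ρ⌉ − ⌈0·α+ρ⌉
200α + ρ = (200·4 + 47) / 49 = 847/49
ρ = 47/49
⌈847/49⌉ = 18,  ⌈47/49⌉ = 1
#1s = 18 − 1 = 17


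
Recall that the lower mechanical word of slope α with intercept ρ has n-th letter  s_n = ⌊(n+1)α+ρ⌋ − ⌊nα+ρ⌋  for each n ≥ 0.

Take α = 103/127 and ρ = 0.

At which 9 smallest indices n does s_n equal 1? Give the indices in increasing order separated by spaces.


1 2 3 4 6 7 8 9 11

n=0: ⌊103/127⌋−⌊0/127⌋ = 0−0 = 0
n=1: ⌊206/127⌋−⌊103/127⌋ = 1−0 = 1  ← one
n=2: ⌊309/127⌋−⌊206/127⌋ = 2−1 = 1  ← one
n=3: ⌊412/127⌋−⌊309/127⌋ = 3−2 = 1  ← one
n=4: ⌊515/127⌋−⌊412/127⌋ = 4−3 = 1  ← one
n=5: ⌊618/127⌋−⌊515/127⌋ = 4−4 = 0
n=6: ⌊721/127⌋−⌊618/127⌋ = 5−4 = 1  ← one
n=7: ⌊824/127⌋−⌊721/127⌋ = 6−5 = 1  ← one
n=8: ⌊927/127⌋−⌊824/127⌋ = 7−6 = 1  ← one
n=9: ⌊1030/127⌋−⌊927/127⌋ = 8−7 = 1  ← one
n=10: ⌊1133/127⌋−⌊1030/127⌋ = 8−8 = 0
n=11: ⌊1236/127⌋−⌊1133/127⌋ = 9−8 = 1  ← one
positions of the first 9 ones: 1 2 3 4 6 7 8 9 11


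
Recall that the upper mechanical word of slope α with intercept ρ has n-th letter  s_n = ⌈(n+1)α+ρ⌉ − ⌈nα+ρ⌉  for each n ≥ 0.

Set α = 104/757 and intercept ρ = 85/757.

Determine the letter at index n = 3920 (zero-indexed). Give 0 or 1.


0

(n+1)α + ρ = (3921·104 + 85) / 757 = 407869/757
nα + ρ     = (3920·104 + 85) / 757 = 407765/757
⌈407869/757⌉ = 539,  ⌈407765/757⌉ = 539
s_{3920} = 539 − 539 = 0


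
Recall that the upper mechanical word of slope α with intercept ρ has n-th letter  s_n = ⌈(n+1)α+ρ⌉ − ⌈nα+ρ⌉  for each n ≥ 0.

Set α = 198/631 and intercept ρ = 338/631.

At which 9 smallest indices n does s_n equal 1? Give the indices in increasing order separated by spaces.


n=0: ⌈536/631⌉−⌈338/631⌉ = 1−1 = 0
n=1: ⌈734/631⌉−⌈536/631⌉ = 2−1 = 1  ← one
n=2: ⌈932/631⌉−⌈734/631⌉ = 2−2 = 0
n=3: ⌈1130/631⌉−⌈932/631⌉ = 2−2 = 0
n=4: ⌈1328/631⌉−⌈1130/631⌉ = 3−2 = 1  ← one
n=5: ⌈1526/631⌉−⌈1328/631⌉ = 3−3 = 0
n=6: ⌈1724/631⌉−⌈1526/631⌉ = 3−3 = 0
n=7: ⌈1922/631⌉−⌈1724/631⌉ = 4−3 = 1  ← one
n=8: ⌈2120/631⌉−⌈1922/631⌉ = 4−4 = 0
n=9: ⌈2318/631⌉−⌈2120/631⌉ = 4−4 = 0
n=10: ⌈2516/631⌉−⌈2318/631⌉ = 4−4 = 0
n=11: ⌈2714/631⌉−⌈2516/631⌉ = 5−4 = 1  ← one
n=12: ⌈2912/631⌉−⌈2714/631⌉ = 5−5 = 0
n=13: ⌈3110/631⌉−⌈2912/631⌉ = 5−5 = 0
n=14: ⌈3308/631⌉−⌈3110/631⌉ = 6−5 = 1  ← one
n=15: ⌈3506/631⌉−⌈3308/631⌉ = 6−6 = 0
n=16: ⌈3704/631⌉−⌈3506/631⌉ = 6−6 = 0
n=17: ⌈3902/631⌉−⌈3704/631⌉ = 7−6 = 1  ← one
n=18: ⌈4100/631⌉−⌈3902/631⌉ = 7−7 = 0
n=19: ⌈4298/631⌉−⌈4100/631⌉ = 7−7 = 0
n=20: ⌈4496/631⌉−⌈4298/631⌉ = 8−7 = 1  ← one
n=21: ⌈4694/631⌉−⌈4496/631⌉ = 8−8 = 0
n=22: ⌈4892/631⌉−⌈4694/631⌉ = 8−8 = 0
n=23: ⌈5090/631⌉−⌈4892/631⌉ = 9−8 = 1  ← one
n=24: ⌈5288/631⌉−⌈5090/631⌉ = 9−9 = 0
n=25: ⌈5486/631⌉−⌈5288/631⌉ = 9−9 = 0
n=26: ⌈5684/631⌉−⌈5486/631⌉ = 10−9 = 1  ← one
positions of the first 9 ones: 1 4 7 11 14 17 20 23 26

1 4 7 11 14 17 20 23 26
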